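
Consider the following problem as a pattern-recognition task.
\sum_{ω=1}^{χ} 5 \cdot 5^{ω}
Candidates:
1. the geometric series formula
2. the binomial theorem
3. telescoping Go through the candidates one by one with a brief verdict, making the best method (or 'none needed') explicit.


Method: the geometric series formula — consecutive terms stand in a fixed index-free ratio — the geometric sum formula closes it.
- the geometric series formula: yes, a natural case for it.
- the binomial theorem: the summand does not match any term pattern of an expanded binomial power.
- telescoping: in the displayed form, no term reappears at a neighboring index to cancel against.


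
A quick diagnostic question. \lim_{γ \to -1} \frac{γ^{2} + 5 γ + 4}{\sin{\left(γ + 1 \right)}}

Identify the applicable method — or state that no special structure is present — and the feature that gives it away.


Diagnosis: l'Hôpital's rule (0/0) — plug in -1: top and bottom both hit zero, so differentiate each and retry. Known elementary limits would finish this too — the rule just bypasses the case analysis.


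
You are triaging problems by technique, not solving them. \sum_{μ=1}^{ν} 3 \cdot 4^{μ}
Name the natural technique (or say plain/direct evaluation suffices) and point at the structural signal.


Diagnosis: the geometric series formula — check a ratio of consecutive terms: it is 4, independent of the index, so the geometric formula closes the sum.


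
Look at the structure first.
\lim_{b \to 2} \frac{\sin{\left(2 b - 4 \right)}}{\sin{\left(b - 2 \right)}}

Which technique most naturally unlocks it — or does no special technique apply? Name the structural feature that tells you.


Technique: l'Hôpital's rule (0/0) — plug in 2: top and bottom both hit zero, so differentiate each and retry. Known elementary limits would finish this too — the rule just bypasses the case analysis.


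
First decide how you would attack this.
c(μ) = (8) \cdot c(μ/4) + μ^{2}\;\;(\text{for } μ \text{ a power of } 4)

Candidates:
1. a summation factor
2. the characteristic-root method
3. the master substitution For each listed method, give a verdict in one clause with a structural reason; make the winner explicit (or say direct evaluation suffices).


Verdict: the master substitution — the argument contracts 4-fold per step: reindex μ exponentially and solve the linear recurrence in the new index.
- a summation factor — a divided-index call is outside the fixed-shift first-order family a summation factor normalizes.
- the characteristic-root method: a divided-index call is not the fixed-shift linear shape that characteristic roots solve.
- the master substitution: a fit — the right tool for this form.


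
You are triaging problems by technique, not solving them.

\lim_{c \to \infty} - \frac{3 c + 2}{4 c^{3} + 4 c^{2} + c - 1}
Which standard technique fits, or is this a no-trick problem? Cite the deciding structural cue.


Technique: dominant-term comparison — divide through by the highest power of c; every lower-order term dies and the dominant terms decide the limit. Viewed as a single quotient this is an ∞/∞ form — an at-infinity application of l'Hôpital's rule would also resolve it; comparing leading growth reads the answer without differentiating.


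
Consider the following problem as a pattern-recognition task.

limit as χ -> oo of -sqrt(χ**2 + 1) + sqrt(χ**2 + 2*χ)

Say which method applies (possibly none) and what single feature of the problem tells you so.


Verdict: conjugate multiplication — neither sqrt(χ**2 + 2*χ) nor sqrt(χ**2 + 1) converges alone, so rewrite their difference as a conjugate-rationalized quotient first.


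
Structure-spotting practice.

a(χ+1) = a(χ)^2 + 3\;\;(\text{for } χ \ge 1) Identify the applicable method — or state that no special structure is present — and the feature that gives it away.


Verdict: no special technique — each new value is a nonlinear function of earlier ones — scaling arguments and superposition both fail.


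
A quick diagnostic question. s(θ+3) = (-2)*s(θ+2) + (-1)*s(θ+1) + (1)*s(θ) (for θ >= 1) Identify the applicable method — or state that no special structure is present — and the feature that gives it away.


Best approach: the characteristic-root method — every coefficient is a fixed number and the forcing is zero — substitute r^θ and read off the root equation.


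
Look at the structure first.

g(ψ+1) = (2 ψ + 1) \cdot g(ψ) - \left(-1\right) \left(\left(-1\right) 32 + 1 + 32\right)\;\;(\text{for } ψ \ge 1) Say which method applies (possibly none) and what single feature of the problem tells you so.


Diagnosis: a summation factor — first-order linear but the coefficient 2 ψ + 1 moves with the index — divide by the cumulative product and telescope.


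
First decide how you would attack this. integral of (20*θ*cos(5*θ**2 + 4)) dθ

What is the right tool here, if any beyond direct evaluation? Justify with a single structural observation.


Technique: u-substitution — collected, the integrand has one factor that is, up to a constant, the derivative of an inner expression the rest depends on — substitute for that inner expression.


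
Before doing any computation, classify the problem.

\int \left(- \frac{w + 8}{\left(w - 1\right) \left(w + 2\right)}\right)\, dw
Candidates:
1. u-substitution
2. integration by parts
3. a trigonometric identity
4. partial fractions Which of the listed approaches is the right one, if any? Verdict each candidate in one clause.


Best approach: partial fractions — the bottom factors while the top stays lower-degree — split into simple fractions and integrate piece by piece.
- u-substitution: no subexpression of the integrand pairs with its own derivative as a factor — individual terms may offer their own substitutions, but any change of variable covering the whole integral would have to be constructed from outside the expression.
- integration by parts: the integrand does not split as a nonconstant polynomial times an exp, sine, cosine of a linear argument, or logarithm — no polynomial-kernel parts product to differentiate one side of.
- a trigonometric identity — no sine or cosine appears, so there is nothing for a trigonometric identity to act on.
- partial fractions — yes — fits the structure here.


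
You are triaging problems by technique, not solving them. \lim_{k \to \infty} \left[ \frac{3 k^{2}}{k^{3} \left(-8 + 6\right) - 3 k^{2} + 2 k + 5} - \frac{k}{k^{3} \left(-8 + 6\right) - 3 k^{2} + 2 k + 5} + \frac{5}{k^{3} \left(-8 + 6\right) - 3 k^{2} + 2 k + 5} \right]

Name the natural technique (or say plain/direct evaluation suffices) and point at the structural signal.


Diagnosis: dominant-term comparison — at large k only the top-degree terms survive; compare the leading terms and the limit falls out. l'Hôpital's at-infinity variant applies to the expression viewed as a single quotient; the leading-term comparison is the direct route.


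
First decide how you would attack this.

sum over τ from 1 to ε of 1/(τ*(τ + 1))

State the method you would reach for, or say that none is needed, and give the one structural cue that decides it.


Best approach: telescoping — the denominator's roots in 1/(τ*(τ + 1)) sit an integer apart: decomposition produces a self-cancelling chain.


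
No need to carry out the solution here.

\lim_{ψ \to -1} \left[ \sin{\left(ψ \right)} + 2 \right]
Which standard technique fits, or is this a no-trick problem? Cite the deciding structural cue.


Verdict: no special technique — no zero denominators, no indeterminate clash at -1 — substitute and read off the value.


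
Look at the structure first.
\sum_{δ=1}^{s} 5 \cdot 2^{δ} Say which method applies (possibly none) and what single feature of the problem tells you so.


Technique: the geometric series formula — check a ratio of consecutive terms: it is 2, independent of the index, so the geometric formula closes the sum.


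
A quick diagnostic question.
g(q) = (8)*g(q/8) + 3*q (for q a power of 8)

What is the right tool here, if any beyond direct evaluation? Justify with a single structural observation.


Diagnosis: the master substitution — recursion at q/8 is multiplicative in the index; logarithmic reindexing via q = 8^m linearizes it.


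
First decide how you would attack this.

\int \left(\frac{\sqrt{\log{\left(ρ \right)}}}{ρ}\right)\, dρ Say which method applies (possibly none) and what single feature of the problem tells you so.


Method: u-substitution — the only nontrivial dependence routes through \log{\left(ρ \right)}, whose derivative supplies the leftover factor up to a constant multiple — u = \log{\left(ρ \right)} flattens it.


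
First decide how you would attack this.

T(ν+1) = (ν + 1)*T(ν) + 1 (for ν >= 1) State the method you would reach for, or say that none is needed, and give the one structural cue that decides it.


Verdict: a summation factor — one-term recursion with variable weight ν + 1 is solved by product normalization, not by root-finding.


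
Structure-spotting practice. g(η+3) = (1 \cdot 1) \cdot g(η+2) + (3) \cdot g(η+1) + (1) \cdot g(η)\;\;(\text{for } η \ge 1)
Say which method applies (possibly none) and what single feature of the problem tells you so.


Technique: the characteristic-root method — the recurrence is linear and homogeneous with constant coefficients, so the ansatz r^η turns it into a polynomial equation for r.


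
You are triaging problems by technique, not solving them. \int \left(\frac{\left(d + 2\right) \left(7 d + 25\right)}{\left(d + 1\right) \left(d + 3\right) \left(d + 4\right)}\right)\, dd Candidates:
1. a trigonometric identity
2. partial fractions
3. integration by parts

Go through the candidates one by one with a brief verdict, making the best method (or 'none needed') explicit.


Method: partial fractions — the bottom factors while the top stays lower-degree — split into simple fractions and integrate piece by piece.
- a trigonometric identity: there is no trigonometric structure at all — the integrand carries no sine or cosine to rewrite.
- partial fractions — applicable, and directly so.
- integration by parts — the integrand does not split as a nonconstant polynomial times an exp, sine, cosine of a linear argument, or logarithm — no polynomial-kernel parts product to differentiate one side of.


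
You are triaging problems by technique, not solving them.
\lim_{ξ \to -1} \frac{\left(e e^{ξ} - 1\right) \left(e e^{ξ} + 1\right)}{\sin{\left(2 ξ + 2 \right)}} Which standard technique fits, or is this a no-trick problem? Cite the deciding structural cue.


Verdict: l'Hôpital's rule (0/0) — both numerator and denominator vanish at -1: the genuine 0/0 indeterminate that l'Hôpital exists for. Known elementary limits would finish this too — the rule just bypasses the case analysis.


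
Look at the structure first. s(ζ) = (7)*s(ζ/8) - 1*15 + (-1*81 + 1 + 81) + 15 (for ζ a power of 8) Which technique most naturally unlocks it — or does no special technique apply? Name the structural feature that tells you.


Diagnosis: the master substitution — the argument contracts 8-fold per step: reindex ζ exponentially and solve the linear recurrence in the new index.


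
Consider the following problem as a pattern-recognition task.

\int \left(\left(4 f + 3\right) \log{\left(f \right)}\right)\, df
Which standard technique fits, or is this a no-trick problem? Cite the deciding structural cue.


Verdict: integration by parts — one parts step with u = \log{\left(f \right)} trades the logarithm for an algebraic integrand.


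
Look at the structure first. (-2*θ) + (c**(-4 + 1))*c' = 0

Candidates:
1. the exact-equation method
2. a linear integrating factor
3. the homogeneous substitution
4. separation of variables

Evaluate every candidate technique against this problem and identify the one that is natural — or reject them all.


Best approach: separation of variables — one side of the product carries the independent variable, the other the unknown — the textbook separation shape.
- the exact-equation method — any potential here is of the trivial single-variable kind; the exact method earns its name only with genuine cross terms.
- a linear integrating factor — a nonlinear term in the unknown puts this outside the integrating-factor template.
- the homogeneous substitution: solved for the derivative, the right side changes under joint scaling of the two variables.
- separation of variables: yes — fits the structure here.


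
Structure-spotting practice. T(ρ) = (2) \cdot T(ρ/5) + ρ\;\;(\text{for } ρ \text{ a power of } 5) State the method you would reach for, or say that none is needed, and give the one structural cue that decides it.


Diagnosis: the master substitution — treat m = log base 5 of ρ as the new clock: one recursion step advances m by one while ρ scales by 5.


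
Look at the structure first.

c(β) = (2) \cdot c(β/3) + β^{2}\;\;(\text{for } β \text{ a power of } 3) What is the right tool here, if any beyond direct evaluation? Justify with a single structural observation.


Verdict: the master substitution — the argument contracts 3-fold per step: reindex β exponentially and solve the linear recurrence in the new index.


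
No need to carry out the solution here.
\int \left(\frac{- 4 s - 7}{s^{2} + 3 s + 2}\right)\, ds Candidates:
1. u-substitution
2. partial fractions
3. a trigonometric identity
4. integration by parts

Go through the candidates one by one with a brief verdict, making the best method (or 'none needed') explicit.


Best approach: partial fractions — with s^{2} + 3 s + 2 factorable and the degree on top strictly smaller, simple-fraction decomposition is immediate.
- u-substitution: no subexpression of the integrand pairs with its own derivative as a factor — individual terms may offer their own substitutions, but any change of variable covering the whole integral would have to be constructed from outside the expression.
- partial fractions — applicable, and directly so.
- a trigonometric identity — there is no trigonometric structure at all — the integrand carries no sine or cosine to rewrite.
- integration by parts: the nonconstant-polynomial-times-standard-kernel pattern (an exp, sine, cosine, or logarithm partner) is absent.


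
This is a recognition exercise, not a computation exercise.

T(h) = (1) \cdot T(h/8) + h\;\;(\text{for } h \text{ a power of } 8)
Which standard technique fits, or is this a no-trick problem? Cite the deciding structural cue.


Best approach: the master substitution — the argument contracts 8-fold per step: reindex h exponentially and solve the linear recurrence in the new index.


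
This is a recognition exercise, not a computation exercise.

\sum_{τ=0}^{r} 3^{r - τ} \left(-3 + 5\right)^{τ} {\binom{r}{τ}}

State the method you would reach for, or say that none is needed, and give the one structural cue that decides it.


Technique: the binomial theorem — {\binom{r}{τ}} weighting matched powers of (-3 + 5) and 3 is the expanded form of ((-3 + 5) + 3)^r — fold it back up.


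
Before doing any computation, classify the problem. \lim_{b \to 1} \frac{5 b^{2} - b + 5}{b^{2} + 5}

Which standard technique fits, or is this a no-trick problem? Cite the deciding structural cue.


Best approach: no special technique — no zero denominators, no indeterminate clash at 1 — substitute and read off the value.


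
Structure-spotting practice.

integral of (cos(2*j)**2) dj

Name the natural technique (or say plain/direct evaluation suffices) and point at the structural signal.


Method: a trigonometric identity — reduce cos(2*j)**2 with the power-reduction formula and the integral becomes first-degree trigonometry.


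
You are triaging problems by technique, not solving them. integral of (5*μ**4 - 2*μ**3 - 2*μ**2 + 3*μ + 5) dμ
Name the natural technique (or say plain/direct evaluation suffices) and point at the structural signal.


Verdict: no special technique — nothing composite, nothing rational, nothing trigonometric — each constant-multiple power of μ integrates by the power rule alone.


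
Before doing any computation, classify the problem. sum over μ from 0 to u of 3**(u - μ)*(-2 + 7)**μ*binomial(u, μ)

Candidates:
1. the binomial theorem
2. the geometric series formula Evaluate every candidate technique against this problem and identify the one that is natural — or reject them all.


Technique: the binomial theorem — the summand is term μ of a binomial expansion in (-2 + 7) and 3; the whole sum is a single power.
- the binomial theorem: a fit — the right tool for this form.
- the geometric series formula: the term-to-term ratio changes with the index, so the geometric formula cannot close it.


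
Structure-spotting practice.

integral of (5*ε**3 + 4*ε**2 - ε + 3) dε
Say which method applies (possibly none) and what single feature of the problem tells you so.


Verdict: no special technique — a term-by-term power-rule job in ε; no substitution or rearrangement earns its keep here.


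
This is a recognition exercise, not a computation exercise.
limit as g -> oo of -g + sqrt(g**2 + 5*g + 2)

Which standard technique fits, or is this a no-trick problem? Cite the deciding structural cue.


Best approach: conjugate multiplication — the ∞ − ∞ radical form is the exact trigger for the conjugate maneuver.


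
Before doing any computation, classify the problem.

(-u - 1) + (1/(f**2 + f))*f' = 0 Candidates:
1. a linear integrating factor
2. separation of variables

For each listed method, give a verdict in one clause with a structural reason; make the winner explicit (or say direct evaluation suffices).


Technique: separation of variables — all dependence on the two variables factors apart, the defining separable shape. Rearranged, this also fits the Bernoulli template directly; separation reads the product structure as given.
- a linear integrating factor — a nonlinear term in the unknown puts this outside the integrating-factor template.
- separation of variables: yes, a natural case for it.


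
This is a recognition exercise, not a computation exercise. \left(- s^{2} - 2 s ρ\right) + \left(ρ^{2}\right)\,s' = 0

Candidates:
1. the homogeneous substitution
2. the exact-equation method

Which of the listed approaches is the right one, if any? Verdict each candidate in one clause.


Verdict: the homogeneous substitution — the slope is degree-zero homogeneous: the ratio substitution v = s/ρ collapses it. This doubles as a Bernoulli equation in the unknown as written; the homogeneous route needs no setup at all.
- the homogeneous substitution — applies; the problem has the shape this method handles.
- the exact-equation method: the mixed-partials test fails on this split — it is not an exact differential as presented.


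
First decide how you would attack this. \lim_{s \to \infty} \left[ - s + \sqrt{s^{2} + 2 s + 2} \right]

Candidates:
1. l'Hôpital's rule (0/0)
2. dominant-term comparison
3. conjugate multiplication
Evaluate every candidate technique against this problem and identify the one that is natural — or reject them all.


Verdict: conjugate multiplication — \sqrt{s^{2} + 2 s + 2} and s both blow up, but their difference is tame once the conjugate rationalizes it.
- l'Hôpital's rule (0/0): substitution produces ∞ − ∞ rather than a vanishing quotient; the rule needs a 0/0 ratio to act on.
- dominant-term comparison — leading-power comparison does not apply to this form.
- conjugate multiplication — yes — fits the structure here.


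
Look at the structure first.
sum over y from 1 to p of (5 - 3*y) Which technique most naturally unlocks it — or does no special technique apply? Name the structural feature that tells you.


Best approach: no special technique — constant-multiple powers of y with no cancellation partners and no common ratio — use the standard power-sum formulas.


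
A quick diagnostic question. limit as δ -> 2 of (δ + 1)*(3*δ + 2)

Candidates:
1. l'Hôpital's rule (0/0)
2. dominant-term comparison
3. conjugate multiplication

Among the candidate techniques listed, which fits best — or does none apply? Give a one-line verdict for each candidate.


Verdict: no special technique — no zero denominators, no indeterminate clash at 2 — substitute and read off the value.
- l'Hôpital's rule (0/0) — substituting the point gives a finite value outright — there is no indeterminate clash to repair.
- dominant-term comparison — this limit is not decided by comparing leading-term growth at infinity.
- conjugate multiplication — multiplying by a conjugate would not remove any indeterminacy here.


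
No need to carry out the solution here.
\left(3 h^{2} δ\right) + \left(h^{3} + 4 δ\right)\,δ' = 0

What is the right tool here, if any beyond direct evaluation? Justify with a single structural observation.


Method: the exact-equation method — 3 h^{2} δ and h^{3} + 4 δ pass the exactness check on the nose, so no integrating factor in h or δ is needed at all.


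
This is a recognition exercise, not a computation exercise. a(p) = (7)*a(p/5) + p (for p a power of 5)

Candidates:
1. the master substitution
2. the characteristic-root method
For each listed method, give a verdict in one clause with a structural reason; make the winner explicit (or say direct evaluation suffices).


Technique: the master substitution — the argument contracts 5-fold per step: reindex p exponentially and solve the linear recurrence in the new index.
- the master substitution: applies; the problem has the shape this method handles.
- the characteristic-root method — a divided-index call is not the fixed-shift linear shape that characteristic roots solve.


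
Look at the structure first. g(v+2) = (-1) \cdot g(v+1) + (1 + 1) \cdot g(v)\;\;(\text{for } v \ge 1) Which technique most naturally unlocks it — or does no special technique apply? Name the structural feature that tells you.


Best approach: the characteristic-root method — linear, homogeneous, constant coefficients: solutions of the form r^v exist — find the roots of the characteristic polynomial.


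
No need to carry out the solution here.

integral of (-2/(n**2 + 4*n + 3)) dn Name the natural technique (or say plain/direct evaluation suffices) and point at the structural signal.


Technique: partial fractions — a proper rational integrand over the factorable n**2 + 4*n + 3: partial fractions reduce it to elementary pieces.


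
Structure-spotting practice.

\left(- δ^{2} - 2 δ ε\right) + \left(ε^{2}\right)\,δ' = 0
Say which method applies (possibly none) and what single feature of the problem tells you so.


Method: the homogeneous substitution — solved for the derivative, the right side is unchanged under scaling ε and δ together — it depends only on the ratio δ/ε, so substitute a single ratio variable. A Bernoulli substitution is a fair alternative on this equation directly; the homogeneous reading takes it as given.


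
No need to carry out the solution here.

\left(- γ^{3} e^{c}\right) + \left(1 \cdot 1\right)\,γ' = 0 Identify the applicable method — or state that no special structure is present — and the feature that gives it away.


Verdict: separation of variables — all dependence on the two variables factors apart, the defining separable shape.


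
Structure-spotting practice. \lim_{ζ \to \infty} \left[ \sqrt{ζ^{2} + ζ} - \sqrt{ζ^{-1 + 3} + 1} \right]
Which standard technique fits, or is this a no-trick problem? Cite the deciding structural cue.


Best approach: conjugate multiplication — the difference \sqrt{ζ^{2} + ζ} - \sqrt{ζ^{-1 + 3} + 1} is an ∞ − ∞ stalemate; its conjugate partner breaks the tie.


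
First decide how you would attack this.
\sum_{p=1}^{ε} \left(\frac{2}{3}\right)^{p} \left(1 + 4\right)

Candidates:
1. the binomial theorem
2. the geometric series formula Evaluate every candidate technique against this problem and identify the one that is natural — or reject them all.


Best approach: the geometric series formula — each summand is the previous one scaled by \frac{2}{3}; that constant multiplier is itself the geometric structure.
- the binomial theorem: there is no sum-raised-to-a-power identity hiding in these terms.
- the geometric series formula — yes — fits the structure here.


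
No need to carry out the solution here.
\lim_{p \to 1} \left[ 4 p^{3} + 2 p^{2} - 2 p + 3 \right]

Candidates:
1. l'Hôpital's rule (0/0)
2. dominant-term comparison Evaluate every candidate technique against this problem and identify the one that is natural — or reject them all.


Verdict: no special technique — no vanishing denominator and no indeterminate clash at the point — evaluation is immediate.
- l'Hôpital's rule (0/0): substituting the point produces a determinate value, not a 0 over 0 clash.
- dominant-term comparison: leading-power comparison does not apply to this form.


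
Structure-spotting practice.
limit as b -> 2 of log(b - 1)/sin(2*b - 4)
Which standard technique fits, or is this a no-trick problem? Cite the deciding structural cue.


Best approach: l'Hôpital's rule (0/0) — numerator and denominator both vanish at 2 — a genuine 0/0 form, which is exactly when l'Hôpital applies. Known elementary limits would finish this too — the rule just bypasses the case analysis.


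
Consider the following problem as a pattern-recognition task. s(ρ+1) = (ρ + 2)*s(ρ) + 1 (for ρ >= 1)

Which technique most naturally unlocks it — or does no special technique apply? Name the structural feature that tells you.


Technique: a summation factor — normalize by the running product of ρ + 2: the left side becomes a difference, and differences sum.


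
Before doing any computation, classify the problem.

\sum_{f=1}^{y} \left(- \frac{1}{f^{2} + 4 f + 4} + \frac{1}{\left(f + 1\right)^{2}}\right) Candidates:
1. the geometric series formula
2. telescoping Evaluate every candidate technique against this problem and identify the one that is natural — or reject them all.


Diagnosis: telescoping — each term adds \frac{1}{\left(f + 1\right)^{2}} and subtracts the same expression advanced one index; that subtracted piece cancels against the next term's added copy — only the boundary terms survive.
- the geometric series formula: the term-to-term ratio changes with the index, so the geometric formula cannot close it.
- telescoping: yes — fits the structure here.


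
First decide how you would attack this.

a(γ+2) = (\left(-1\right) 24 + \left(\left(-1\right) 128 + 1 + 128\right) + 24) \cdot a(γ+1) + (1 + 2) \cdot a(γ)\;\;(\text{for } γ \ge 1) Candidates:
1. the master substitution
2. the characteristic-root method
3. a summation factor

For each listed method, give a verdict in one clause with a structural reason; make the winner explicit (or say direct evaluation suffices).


Method: the characteristic-root method — the recurrence treats every index alike (constant coefficients, no forcing) — precisely the regime where r^γ trials close it.
- the master substitution — with no divided-index recursive call, reindexing by powers of a base buys nothing.
- the characteristic-root method — a fit — the right tool for this form.
- a summation factor: the recurrence reaches back more than one step, outside the first-order family a summation factor normalizes.


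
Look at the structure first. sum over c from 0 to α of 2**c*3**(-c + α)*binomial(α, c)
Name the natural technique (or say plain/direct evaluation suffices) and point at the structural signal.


Technique: the binomial theorem — the summand is term c of a binomial expansion in 2 and 3; the whole sum is a single power.


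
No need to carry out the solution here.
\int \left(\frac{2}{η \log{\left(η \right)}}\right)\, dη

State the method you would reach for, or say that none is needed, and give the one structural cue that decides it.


Method: u-substitution — collected, the integrand has one factor that is, up to a constant, the derivative of an inner expression the rest depends on — substitute for that inner expression.


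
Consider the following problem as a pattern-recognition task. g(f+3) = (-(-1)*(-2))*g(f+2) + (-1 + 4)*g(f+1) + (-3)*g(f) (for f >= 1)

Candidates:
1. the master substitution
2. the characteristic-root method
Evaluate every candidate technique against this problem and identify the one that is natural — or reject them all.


Verdict: the characteristic-root method — fixed numeric weights on consecutive terms and no forcing term added: the root method in its home territory.
- the master substitution — with no divided-index recursive call, reindexing by powers of a base buys nothing.
- the characteristic-root method — applicable, and directly so.


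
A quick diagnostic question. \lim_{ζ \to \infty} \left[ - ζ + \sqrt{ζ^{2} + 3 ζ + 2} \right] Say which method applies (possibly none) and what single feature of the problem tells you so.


Method: conjugate multiplication — the difference \sqrt{ζ^{2} + 3 ζ + 2} - ζ is an ∞ − ∞ stalemate; its conjugate partner breaks the tie.


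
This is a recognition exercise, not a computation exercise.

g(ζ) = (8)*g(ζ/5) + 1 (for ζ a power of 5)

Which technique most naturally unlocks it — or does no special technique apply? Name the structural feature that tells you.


Diagnosis: the master substitution — the argument ζ/5 divides the index by 5; the standard ζ = 5^m substitution converts it to a constant-shift recurrence.


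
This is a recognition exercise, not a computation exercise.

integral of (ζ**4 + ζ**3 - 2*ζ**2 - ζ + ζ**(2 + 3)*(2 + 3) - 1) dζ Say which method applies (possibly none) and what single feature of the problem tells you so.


Verdict: no special technique — a term-by-term power-rule job in ζ; no substitution or rearrangement earns its keep here.


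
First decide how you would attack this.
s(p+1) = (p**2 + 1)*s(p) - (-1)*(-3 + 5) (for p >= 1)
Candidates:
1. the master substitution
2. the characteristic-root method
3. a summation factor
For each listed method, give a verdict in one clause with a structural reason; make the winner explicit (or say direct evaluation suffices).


Method: a summation factor — rescale the sequence by the product of the weights p**2 + 1 so far — the recurrence collapses to a plain running sum.
- the master substitution — there is no divide-the-index recursive argument.
- the characteristic-root method — the coefficients change with the index, which the root method cannot absorb.
- a summation factor — yes, a natural case for it.


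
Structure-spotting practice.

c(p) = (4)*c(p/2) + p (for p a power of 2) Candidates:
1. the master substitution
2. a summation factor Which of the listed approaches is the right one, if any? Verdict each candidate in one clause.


Method: the master substitution — the index is divided (p/2), not shifted — substitute p = 2^m to straighten it into a shift recurrence.
- the master substitution: a fit — the right tool for this form.
- a summation factor: a divided-index call is outside the fixed-shift first-order family a summation factor normalizes.


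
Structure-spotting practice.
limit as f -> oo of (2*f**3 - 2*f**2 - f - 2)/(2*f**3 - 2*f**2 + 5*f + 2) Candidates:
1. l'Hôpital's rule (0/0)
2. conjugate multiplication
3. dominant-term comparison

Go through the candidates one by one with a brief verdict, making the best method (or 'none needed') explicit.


Method: dominant-term comparison — divide through by the highest power of f; every lower-order term dies and the dominant terms decide the limit.
- l'Hôpital's rule (0/0): as a single quotient the expression runs to ∞/∞ at the limit point — an at-infinity form of the rule would apply, though the leading-growth comparison is the direct reading.
- conjugate multiplication: multiplying by a conjugate would not remove any indeterminacy here.
- dominant-term comparison: applies; the problem has the shape this method handles.


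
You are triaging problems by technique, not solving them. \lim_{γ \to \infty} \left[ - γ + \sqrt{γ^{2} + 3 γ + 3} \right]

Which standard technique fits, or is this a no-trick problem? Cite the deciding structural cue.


Technique: conjugate multiplication — two divergent pieces with a minus sign between them and a radical in the mix: rationalize \sqrt{γ^{2} + 3 γ + 3} - γ before any limit law applies.


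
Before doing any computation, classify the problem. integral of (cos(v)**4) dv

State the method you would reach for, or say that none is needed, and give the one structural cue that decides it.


Diagnosis: a trigonometric identity — the even exponent on cos(v)**4 signals one move: rewrite via cos of the doubled angle.


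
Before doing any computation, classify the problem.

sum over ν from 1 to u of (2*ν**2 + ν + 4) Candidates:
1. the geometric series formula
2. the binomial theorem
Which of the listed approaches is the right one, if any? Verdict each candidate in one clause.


Best approach: no special technique — the summand is a plain polynomial in ν (expanding first if it arrives factored); standard power-sum formulas evaluate it term by term.
- the geometric series formula: the ratio of consecutive terms depends on the index.
- the binomial theorem: no binomial coefficients pair up with complementary powers here.


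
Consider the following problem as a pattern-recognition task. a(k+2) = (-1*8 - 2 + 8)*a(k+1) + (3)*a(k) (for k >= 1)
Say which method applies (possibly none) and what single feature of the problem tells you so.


Technique: the characteristic-root method — shift-invariance with fixed coefficients calls for exponential trials; the characteristic polynomial finds every r^k.


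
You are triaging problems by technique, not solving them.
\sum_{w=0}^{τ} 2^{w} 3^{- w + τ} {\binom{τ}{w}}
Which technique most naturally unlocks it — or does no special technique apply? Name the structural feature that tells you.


Verdict: the binomial theorem — {\binom{τ}{w}} weighting matched powers of 2 and 3 is the expanded form of (2 + 3)^τ — fold it back up.


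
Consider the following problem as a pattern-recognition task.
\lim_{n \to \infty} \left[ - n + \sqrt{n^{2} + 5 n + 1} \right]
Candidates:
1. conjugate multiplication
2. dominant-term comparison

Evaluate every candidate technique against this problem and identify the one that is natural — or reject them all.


Technique: conjugate multiplication — \sqrt{n^{2} + 5 n + 1} and n both blow up, but their difference is tame once the conjugate rationalizes it.
- conjugate multiplication — yes, a natural case for it.
- dominant-term comparison — this limit is not decided by comparing polynomial growth at infinity.


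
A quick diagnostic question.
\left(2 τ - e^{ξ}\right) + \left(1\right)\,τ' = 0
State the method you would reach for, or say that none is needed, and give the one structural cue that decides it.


Verdict: a linear integrating factor — arrange it as τ' + 2·τ = (the forcing term) and the integrating factor does the rest.


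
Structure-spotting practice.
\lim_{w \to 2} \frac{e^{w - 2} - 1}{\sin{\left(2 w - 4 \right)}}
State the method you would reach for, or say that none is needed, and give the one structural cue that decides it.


Technique: l'Hôpital's rule (0/0) — plug in 2: top and bottom both hit zero, so differentiate each and retry. Known elementary limits would finish this too — the rule just bypasses the case analysis.


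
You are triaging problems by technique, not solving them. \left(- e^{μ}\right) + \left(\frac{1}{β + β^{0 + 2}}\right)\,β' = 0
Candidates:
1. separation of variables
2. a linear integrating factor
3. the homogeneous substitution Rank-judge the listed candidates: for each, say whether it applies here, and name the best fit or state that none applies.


Best approach: separation of variables — all dependence on the two variables factors apart, the defining separable shape. Rearranged, this also fits the Bernoulli template directly; separation reads the product structure as given.
- separation of variables — a fit — the right tool for this form.
- a linear integrating factor — the unknown enters nonlinearly (through a power, a denominator, or a transcendental function), which the linear integrating-factor recipe cannot absorb as-is — any repair would come from a preliminary substitution, not the factor.
- the homogeneous substitution — rescaling both variables together changes the slope, so no ratio substitution collapses it.


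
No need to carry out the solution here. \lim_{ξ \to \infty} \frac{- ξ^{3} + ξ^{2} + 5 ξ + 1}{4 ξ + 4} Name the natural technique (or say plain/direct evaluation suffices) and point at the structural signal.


Verdict: dominant-term comparison — divide by the highest power of ξ present: lower-order terms vanish and the dominant ratio remains. l'Hôpital's at-infinity variant applies to the expression viewed as a single quotient; the leading-term comparison is the direct route.


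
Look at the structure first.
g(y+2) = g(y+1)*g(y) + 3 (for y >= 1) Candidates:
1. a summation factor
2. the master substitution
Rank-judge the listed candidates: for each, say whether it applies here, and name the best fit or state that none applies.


Method: no special technique — the recurrence is nonlinear in the sequence values; study it directly, no linear machinery applies.
- a summation factor — the recursion is nonlinear — outside the first-order linear family a summation factor addresses.
- the master substitution: there is no divide-the-index recursive argument.


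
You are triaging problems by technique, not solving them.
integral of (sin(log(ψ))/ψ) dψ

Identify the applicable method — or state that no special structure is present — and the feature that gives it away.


Diagnosis: u-substitution — viewed as a product, the integrand is a composition evaluated at log(ψ) times (a constant multiple of) that inner expression's derivative, so u = log(ψ) makes it elementary.


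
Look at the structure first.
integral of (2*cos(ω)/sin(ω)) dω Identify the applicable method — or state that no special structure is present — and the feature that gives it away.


Verdict: u-substitution — a chain-rule shadow: 2*cos(ω) alongside a function of sin(ω) means u = sin(ω) unwinds the composition in one step.


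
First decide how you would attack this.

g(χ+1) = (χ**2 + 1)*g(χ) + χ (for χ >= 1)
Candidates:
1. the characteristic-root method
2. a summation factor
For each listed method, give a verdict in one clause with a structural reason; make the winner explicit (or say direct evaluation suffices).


Best approach: a summation factor — it is first-order linear but the coefficient χ**2 + 1 depends on the index, so multiply through by a summation factor to telescope it.
- the characteristic-root method — the coefficients change with the index, which the root method cannot absorb.
- a summation factor: applies; the problem has the shape this method handles.


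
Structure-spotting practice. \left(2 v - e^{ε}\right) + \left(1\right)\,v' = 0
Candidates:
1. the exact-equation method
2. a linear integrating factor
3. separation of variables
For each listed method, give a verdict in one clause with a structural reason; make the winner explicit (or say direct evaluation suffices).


Verdict: a linear integrating factor — the unknown enters only to the first power against a nonzero forcing term — the integrating-factor template applies directly.
- the exact-equation method: the cross partial derivatives disagree, so no single potential exists.
- a linear integrating factor — a fit — the right tool for this form.
- separation of variables: the two dependences are entangled, not a clean product of one-variable pieces.
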